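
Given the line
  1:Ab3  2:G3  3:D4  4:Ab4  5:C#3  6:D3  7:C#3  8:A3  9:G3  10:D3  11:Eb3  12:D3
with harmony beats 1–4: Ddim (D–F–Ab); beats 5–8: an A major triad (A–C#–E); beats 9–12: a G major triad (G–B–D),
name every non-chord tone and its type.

G3 (beat 2) — escape tone; D3 (beat 6) — neighbor tone; Eb3 (beat 11) — neighbor tone.

The harmony at that moment is D diminished triad (D, F, Ab); G3 is not a chord tone.
It is approached by step down from Ab3 and left by leap up to D4.
Step in, leap out — an escape tone.
The harmony at that moment is A major triad (A, C#, E); D3 is not a chord tone.
It is approached by step up from C#3 and left by step down to C#3.
Step away and step back to the same note — a neighbor tone (upper neighbor).
The harmony at that moment is G major triad (G, B, D); Eb3 is not a chord tone.
It is approached by step up from D3 and left by step down to D3.
Step away and step back to the same note — a neighbor tone (upper neighbor).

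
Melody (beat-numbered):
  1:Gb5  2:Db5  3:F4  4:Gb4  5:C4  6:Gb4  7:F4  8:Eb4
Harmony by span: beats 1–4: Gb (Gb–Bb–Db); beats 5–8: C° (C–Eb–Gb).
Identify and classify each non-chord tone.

F4 (beat 3) — appoggiatura; F4 (beat 7) — passing tone.

The harmony at that moment is Gb major triad (Gb, Bb, Db); F4 is not a chord tone.
It is approached by leap down from Db5 and left by step up to Gb4.
Leap in, step out — an appoggiatura.
The harmony at that moment is C diminished triad (C, Eb, Gb); F4 is not a chord tone.
It is approached by step down from Gb4 and left by step down to Eb4.
Step in, step out in the same direction — a passing tone.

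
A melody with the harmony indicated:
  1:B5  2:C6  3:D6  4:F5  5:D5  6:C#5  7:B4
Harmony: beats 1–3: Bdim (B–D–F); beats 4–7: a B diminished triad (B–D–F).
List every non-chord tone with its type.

C6 (beat 2) — passing tone; C#5 (beat 6) — passing tone.

The harmony at that moment is B diminished triad (B, D, F); C6 is not a chord tone.
It is approached by step up from B5 and left by step up to D6.
Step in, step out in the same direction — a passing tone.
The harmony at that moment is B diminished triad (B, D, F); C#5 is not a chord tone.
It is approached by step down from D5 and left by step down to B4.
Step in, step out in the same direction — a passing tone.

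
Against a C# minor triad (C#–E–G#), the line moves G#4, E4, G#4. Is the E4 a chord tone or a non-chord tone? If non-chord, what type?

C# minor triad contains C#, E, G#; E is the third, so it is a chord tone.

Chord tone (the third of C# minor triad).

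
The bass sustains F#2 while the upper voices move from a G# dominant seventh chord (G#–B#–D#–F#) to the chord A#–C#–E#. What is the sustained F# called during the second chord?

The harmony at that moment is A# minor triad (A#, C#, E#); F#2 is not a chord tone.
It is held over (the same pitch as the preceding F#2) and then sustained as the same pitch into the next harmony.
Sustained through a change of harmony — a pedal tone.

Pedal tone (pedal point).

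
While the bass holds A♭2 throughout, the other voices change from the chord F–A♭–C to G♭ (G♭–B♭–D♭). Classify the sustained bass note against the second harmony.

Pedal tone (pedal point).

The harmony at that moment is G♭ major triad (G♭, B♭, D♭); A♭2 is not a chord tone.
It is held over (the same pitch as the preceding A♭2) and then sustained as the same pitch into the next harmony.
Sustained through a change of harmony — a pedal tone.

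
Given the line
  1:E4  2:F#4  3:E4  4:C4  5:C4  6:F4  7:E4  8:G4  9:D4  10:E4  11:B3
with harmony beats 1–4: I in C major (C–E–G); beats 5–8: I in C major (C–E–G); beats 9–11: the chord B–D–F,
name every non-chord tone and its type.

F#4 (beat 2) — neighbor tone; F4 (beat 6) — appoggiatura; E4 (beat 10) — escape tone.

The harmony at that moment is C major triad (C, E, G); F#4 is not a chord tone.
It is approached by step up from E4 and left by step down to E4.
Step away and step back to the same note — a neighbor tone (upper neighbor).
The harmony at that moment is C major triad (C, E, G); F4 is not a chord tone.
It is approached by leap up from C4 and left by step down to E4.
Leap in, step out — an appoggiatura.
The harmony at that moment is B diminished triad (B, D, F); E4 is not a chord tone.
It is approached by step up from D4 and left by leap down to B3.
Step in, leap out — an escape tone.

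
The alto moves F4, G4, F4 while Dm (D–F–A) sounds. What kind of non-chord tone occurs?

G4 is a neighbor tone.

The harmony at that moment is D minor triad (D, F, A); G4 is not a chord tone.
It is approached by step up from F4 and left by step down to F4.
Step away and step back to the same note — a neighbor tone (upper neighbor).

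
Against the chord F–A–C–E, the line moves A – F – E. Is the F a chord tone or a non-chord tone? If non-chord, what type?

F major seventh chord contains F, A, C, E; F is the root, so it is a chord tone.

Chord tone (the root of F major seventh chord).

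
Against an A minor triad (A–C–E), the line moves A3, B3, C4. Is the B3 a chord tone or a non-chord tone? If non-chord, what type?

The harmony at that moment is A minor triad (A, C, E); B3 is not a chord tone.
It is approached by step up from A3 and left by step up to C4.
Step in, step out in the same direction — a passing tone.

Non-chord tone — a passing tone.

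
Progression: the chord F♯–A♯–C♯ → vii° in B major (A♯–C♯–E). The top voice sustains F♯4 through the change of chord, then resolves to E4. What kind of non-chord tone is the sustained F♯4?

F♯4 is a suspension.

The harmony at that moment is A♯ diminished triad (A♯, C♯, E); F♯4 is not a chord tone.
It is held over (the same pitch as the preceding F♯4) and left by step down to E4.
Held over from the previous chord and resolving down by step — a suspension.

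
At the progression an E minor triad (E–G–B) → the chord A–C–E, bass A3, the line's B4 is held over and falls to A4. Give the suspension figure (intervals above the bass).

9–8 suspension.

At the second chord the bass is A3. The suspended B4 lies a ninth above the bass; after resolving down by step to A4, the interval above the bass becomes an octave.
Suspension figures are named by those two intervals: 9–8.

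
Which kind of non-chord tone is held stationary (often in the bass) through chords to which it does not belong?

Pedal tone.

Approach: none. Departure: none — a single pitch is sustained while the chords change around it, passing through harmonies that do not contain it.
No melodic motion at all; the dissonance is created entirely by the moving harmonies against the stationary note — a pedal tone (pedal point).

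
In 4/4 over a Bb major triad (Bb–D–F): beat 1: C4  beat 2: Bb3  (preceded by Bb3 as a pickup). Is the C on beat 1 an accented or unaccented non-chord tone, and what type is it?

Accented neighbor tone.

The harmony at that moment is Bb major triad (Bb, D, F); C4 is not a chord tone.
It is approached by step up from Bb3 and left by step down to Bb3.
Step away and step back to the same note — a neighbor tone (upper neighbor).
It falls on the downbeat, so it is accented.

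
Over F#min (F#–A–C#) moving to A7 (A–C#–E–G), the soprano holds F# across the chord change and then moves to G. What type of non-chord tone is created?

The harmony at that moment is A dominant seventh chord (A, C#, E, G); F# is not a chord tone.
It is held over (the same pitch as the preceding F#) and left by step up to G.
Held over from the previous chord and resolving up by step — a retardation.

F# is a retardation.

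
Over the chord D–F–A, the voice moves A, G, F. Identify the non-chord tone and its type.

G is a passing tone.

The harmony at that moment is D minor triad (D, F, A); G is not a chord tone.
It is approached by step down from A and left by step down to F.
Step in, step out in the same direction — a passing tone.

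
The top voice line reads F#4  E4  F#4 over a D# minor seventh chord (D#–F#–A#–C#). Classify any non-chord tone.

E4 is a neighbor tone.

The harmony at that moment is D# minor seventh chord (D#, F#, A#, C#); E4 is not a chord tone.
It is approached by step down from F#4 and left by step up to F#4.
Step away and step back to the same note — a neighbor tone (lower neighbor).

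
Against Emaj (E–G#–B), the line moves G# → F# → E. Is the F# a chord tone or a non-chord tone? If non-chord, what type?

The harmony at that moment is E major triad (E, G#, B); F# is not a chord tone.
It is approached by step down from G# and left by step down to E.
Step in, step out in the same direction — a passing tone.

Non-chord tone — a passing tone.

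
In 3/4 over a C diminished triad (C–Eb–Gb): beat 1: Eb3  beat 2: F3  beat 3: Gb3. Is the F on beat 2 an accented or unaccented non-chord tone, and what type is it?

Unaccented passing tone.

The harmony at that moment is C diminished triad (C, Eb, Gb); F3 is not a chord tone.
It is approached by step up from Eb3 and left by step up to Gb3.
Step in, step out in the same direction — a passing tone.
It falls on a weak beat, so it is unaccented.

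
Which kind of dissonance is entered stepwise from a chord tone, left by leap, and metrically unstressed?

Escape tone.

Approach: by step. Departure: by leap. Metric position: weak.
Step in, leap out, from a weak position — an escape tone (échappée). (It is the mirror image of the appoggiatura, which leaps in and steps out on a strong beat.)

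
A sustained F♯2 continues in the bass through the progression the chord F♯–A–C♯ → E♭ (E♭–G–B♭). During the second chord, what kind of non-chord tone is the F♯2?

The harmony at that moment is E♭ major triad (E♭, G, B♭); F♯2 is not a chord tone.
It is held over (the same pitch as the preceding F♯2) and then sustained as the same pitch into the next harmony.
Sustained through a change of harmony — a pedal tone.

Pedal tone (pedal point).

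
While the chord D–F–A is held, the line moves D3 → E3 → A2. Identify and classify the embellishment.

The harmony at that moment is D minor triad (D, F, A); E3 is not a chord tone.
It is approached by step up from D3 and left by leap down to A2.
Step in, leap out — an escape tone.

E3 is an escape tone.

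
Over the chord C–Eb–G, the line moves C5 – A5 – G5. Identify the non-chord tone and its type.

A5 is an appoggiatura.

The harmony at that moment is C minor triad (C, Eb, G); A5 is not a chord tone.
It is approached by leap up from C5 and left by step down to G5.
Leap in, step out — an appoggiatura.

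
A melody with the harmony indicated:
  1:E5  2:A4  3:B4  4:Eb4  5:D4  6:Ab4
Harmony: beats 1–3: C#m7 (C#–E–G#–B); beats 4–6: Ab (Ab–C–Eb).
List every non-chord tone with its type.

A4 (beat 2) — appoggiatura; D4 (beat 5) — escape tone.

The harmony at that moment is C# minor seventh chord (C#, E, G#, B); A4 is not a chord tone.
It is approached by leap down from E5 and left by step up to B4.
Leap in, step out — an appoggiatura.
The harmony at that moment is Ab major triad (Ab, C, Eb); D4 is not a chord tone.
It is approached by step down from Eb4 and left by leap up to Ab4.
Step in, leap out — an escape tone.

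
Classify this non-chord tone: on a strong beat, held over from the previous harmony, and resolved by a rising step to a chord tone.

Approach: by preparation — the pitch is first a chord tone, then held (tied or repeated) while the harmony changes under it. Departure: up by step. Metric position: strong.
A prepared dissonance that resolves upward by step — a retardation. (The same figure resolving downward would be a suspension.)

Retardation.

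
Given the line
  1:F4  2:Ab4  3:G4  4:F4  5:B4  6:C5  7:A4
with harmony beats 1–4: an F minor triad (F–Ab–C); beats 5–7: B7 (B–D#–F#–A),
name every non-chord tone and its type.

G4 (beat 3) — passing tone; C5 (beat 6) — escape tone.

The harmony at that moment is F minor triad (F, Ab, C); G4 is not a chord tone.
It is approached by step down from Ab4 and left by step down to F4.
Step in, step out in the same direction — a passing tone.
The harmony at that moment is B dominant seventh chord (B, D#, F#, A); C5 is not a chord tone.
It is approached by step up from B4 and left by leap down to A4.
Step in, leap out — an escape tone.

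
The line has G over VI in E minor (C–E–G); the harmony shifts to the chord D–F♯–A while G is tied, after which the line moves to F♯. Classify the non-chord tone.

G is a suspension.

The harmony at that moment is D major triad (D, F♯, A); G is not a chord tone.
It is held over (the same pitch as the preceding G) and left by step down to F♯.
Held over from the previous chord and resolving down by step — a suspension.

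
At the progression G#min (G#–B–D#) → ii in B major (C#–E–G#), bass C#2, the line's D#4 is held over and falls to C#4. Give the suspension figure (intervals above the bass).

9–8 suspension.

At the second chord the bass is C#2. The suspended D#4 lies a ninth above the bass; after resolving down by step to C#4, the interval above the bass becomes an octave.
Suspension figures are named by those two intervals: 9–8.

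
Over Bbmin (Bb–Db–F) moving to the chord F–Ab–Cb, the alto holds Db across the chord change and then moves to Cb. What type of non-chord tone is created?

The harmony at that moment is F diminished triad (F, Ab, Cb); Db is not a chord tone.
It is held over (the same pitch as the preceding Db) and left by step down to Cb.
Held over from the previous chord and resolving down by step — a suspension.

Db is a suspension.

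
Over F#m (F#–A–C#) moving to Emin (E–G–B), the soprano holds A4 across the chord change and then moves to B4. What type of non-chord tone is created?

The harmony at that moment is E minor triad (E, G, B); A4 is not a chord tone.
It is held over (the same pitch as the preceding A4) and left by step up to B4.
Held over from the previous chord and resolving up by step — a retardation.

A4 is a retardation.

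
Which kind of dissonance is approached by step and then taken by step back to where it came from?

Neighbor tone.

Approach: by step. Departure: by step in the opposite direction, back to the starting pitch.
Stepwise on both sides but reversing to return to the same chord tone — a neighbor tone. (Had it continued onward in the same direction it would be a passing tone instead.)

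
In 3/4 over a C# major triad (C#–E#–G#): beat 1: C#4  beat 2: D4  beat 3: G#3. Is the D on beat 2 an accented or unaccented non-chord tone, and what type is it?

The harmony at that moment is C# major triad (C#, E#, G#); D4 is not a chord tone.
It is approached by step up from C#4 and left by leap down to G#3.
Step in, leap out — an escape tone.
It falls on a weak beat, so it is unaccented.

Unaccented escape tone.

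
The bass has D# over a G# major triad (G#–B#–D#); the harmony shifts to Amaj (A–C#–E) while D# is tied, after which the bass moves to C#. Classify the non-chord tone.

D# is a suspension.

The harmony at that moment is A major triad (A, C#, E); D# is not a chord tone.
It is held over (the same pitch as the preceding D#) and left by step down to C#.
Held over from the previous chord and resolving down by step — a suspension.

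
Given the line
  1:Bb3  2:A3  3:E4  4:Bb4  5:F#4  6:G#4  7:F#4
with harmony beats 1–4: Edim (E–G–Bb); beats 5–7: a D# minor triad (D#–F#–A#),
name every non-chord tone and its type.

The harmony at that moment is E diminished triad (E, G, Bb); A3 is not a chord tone.
It is approached by step down from Bb3 and left by leap up to E4.
Step in, leap out — an escape tone.
The harmony at that moment is D# minor triad (D#, F#, A#); G#4 is not a chord tone.
It is approached by step up from F#4 and left by step down to F#4.
Step away and step back to the same note — a neighbor tone (upper neighbor).

A3 (beat 2) — escape tone; G#4 (beat 6) — neighbor tone.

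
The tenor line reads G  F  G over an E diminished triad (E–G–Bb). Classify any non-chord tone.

F is a neighbor tone.

The harmony at that moment is E diminished triad (E, G, Bb); F is not a chord tone.
It is approached by step down from G and left by step up to G.
Step away and step back to the same note — a neighbor tone (lower neighbor).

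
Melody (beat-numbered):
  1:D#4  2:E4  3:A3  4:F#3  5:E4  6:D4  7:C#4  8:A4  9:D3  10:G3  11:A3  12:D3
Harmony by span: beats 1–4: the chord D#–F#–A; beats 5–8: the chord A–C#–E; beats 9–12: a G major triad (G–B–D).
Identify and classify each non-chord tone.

E4 (beat 2) — escape tone; D4 (beat 6) — passing tone; A3 (beat 11) — escape tone.

The harmony at that moment is D# diminished triad (D#, F#, A); E4 is not a chord tone.
It is approached by step up from D#4 and left by leap down to A3.
Step in, leap out — an escape tone.
The harmony at that moment is A major triad (A, C#, E); D4 is not a chord tone.
It is approached by step down from E4 and left by step down to C#4.
Step in, step out in the same direction — a passing tone.
The harmony at that moment is G major triad (G, B, D); A3 is not a chord tone.
It is approached by step up from G3 and left by leap down to D3.
Step in, leap out — an escape tone.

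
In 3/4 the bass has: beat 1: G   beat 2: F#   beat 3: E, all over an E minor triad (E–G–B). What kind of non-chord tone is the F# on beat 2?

Passing tone.

The harmony at that moment is E minor triad (E, G, B); F# is not a chord tone.
It is approached by step down from G and left by step down to E.
Step in, step out in the same direction — a passing tone.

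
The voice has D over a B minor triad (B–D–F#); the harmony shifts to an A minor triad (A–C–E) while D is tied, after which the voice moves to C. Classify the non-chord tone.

D is a suspension.

The harmony at that moment is A minor triad (A, C, E); D is not a chord tone.
It is held over (the same pitch as the preceding D) and left by step down to C.
Held over from the previous chord and resolving down by step — a suspension.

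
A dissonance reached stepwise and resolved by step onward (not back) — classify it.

Approach: by step. Departure: by step, continuing in the same direction.
Stepwise on both sides with no change of direction means the note fills in the space between two different chord tones — a passing tone. (Had it turned back to its starting note it would be a neighbor tone instead.)

Passing tone.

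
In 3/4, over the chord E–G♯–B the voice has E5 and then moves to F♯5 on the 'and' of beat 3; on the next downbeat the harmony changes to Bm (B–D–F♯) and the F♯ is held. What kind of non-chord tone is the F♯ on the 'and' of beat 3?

Anticipation.

The harmony at that moment is E major triad (E, G♯, B); F♯5 is not a chord tone.
It is approached by step up from E5 and then sustained as the same pitch into the next harmony.
Arriving early and becoming a chord tone when the harmony changes — an anticipation.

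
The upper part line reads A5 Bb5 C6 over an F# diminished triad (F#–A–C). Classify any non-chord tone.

Bb5 is a passing tone.

The harmony at that moment is F# diminished triad (F#, A, C); Bb5 is not a chord tone.
It is approached by step up from A5 and left by step up to C6.
Step in, step out in the same direction — a passing tone.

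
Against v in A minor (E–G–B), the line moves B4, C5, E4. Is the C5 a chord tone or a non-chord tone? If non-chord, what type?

Non-chord tone — an escape tone.

The harmony at that moment is E minor triad (E, G, B); C5 is not a chord tone.
It is approached by step up from B4 and left by leap down to E4.
Step in, leap out — an escape tone.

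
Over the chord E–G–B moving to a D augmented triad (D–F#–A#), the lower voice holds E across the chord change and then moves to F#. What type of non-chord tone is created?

E is a retardation.

The harmony at that moment is D augmented triad (D, F#, A#); E is not a chord tone.
It is held over (the same pitch as the preceding E) and left by step up to F#.
Held over from the previous chord and resolving up by step — a retardation.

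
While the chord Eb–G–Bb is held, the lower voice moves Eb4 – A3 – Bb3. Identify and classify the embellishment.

A3 is an appoggiatura.

The harmony at that moment is Eb major triad (Eb, G, Bb); A3 is not a chord tone.
It is approached by leap down from Eb4 and left by step up to Bb3.
Leap in, step out — an appoggiatura.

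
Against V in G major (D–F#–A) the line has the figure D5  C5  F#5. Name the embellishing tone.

The harmony at that moment is D major triad (D, F#, A); C5 is not a chord tone.
It is approached by step down from D5 and left by leap up to F#5.
Step in, leap out — an escape tone.

C5 is an escape tone.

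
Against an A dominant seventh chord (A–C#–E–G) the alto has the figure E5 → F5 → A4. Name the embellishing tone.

The harmony at that moment is A dominant seventh chord (A, C#, E, G); F5 is not a chord tone.
It is approached by step up from E5 and left by leap down to A4.
Step in, leap out — an escape tone.

F5 is an escape tone.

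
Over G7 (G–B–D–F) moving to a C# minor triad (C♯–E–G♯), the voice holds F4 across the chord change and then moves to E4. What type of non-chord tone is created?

The harmony at that moment is C♯ minor triad (C♯, E, G♯); F4 is not a chord tone.
It is held over (the same pitch as the preceding F4) and left by step down to E4.
Held over from the previous chord and resolving down by step — a suspension.

F4 is a suspension.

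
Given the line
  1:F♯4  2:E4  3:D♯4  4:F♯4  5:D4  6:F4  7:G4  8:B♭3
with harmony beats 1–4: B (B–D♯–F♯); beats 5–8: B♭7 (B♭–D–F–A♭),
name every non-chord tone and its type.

The harmony at that moment is B major triad (B, D♯, F♯); E4 is not a chord tone.
It is approached by step down from F♯4 and left by step down to D♯4.
Step in, step out in the same direction — a passing tone.
The harmony at that moment is B♭ dominant seventh chord (B♭, D, F, A♭); G4 is not a chord tone.
It is approached by step up from F4 and left by leap down to B♭3.
Step in, leap out — an escape tone.

E4 (beat 2) — passing tone; G4 (beat 7) — escape tone.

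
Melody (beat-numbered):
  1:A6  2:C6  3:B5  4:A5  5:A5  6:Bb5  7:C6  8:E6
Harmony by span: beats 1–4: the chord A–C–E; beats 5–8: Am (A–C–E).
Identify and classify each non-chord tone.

The harmony at that moment is A minor triad (A, C, E); B5 is not a chord tone.
It is approached by step down from C6 and left by step down to A5.
Step in, step out in the same direction — a passing tone.
The harmony at that moment is A minor triad (A, C, E); Bb5 is not a chord tone.
It is approached by step up from A5 and left by step up to C6.
Step in, step out in the same direction — a passing tone.

B5 (beat 3) — passing tone; Bb5 (beat 6) — passing tone.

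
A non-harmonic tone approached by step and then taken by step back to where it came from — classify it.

Approach: by step. Departure: by step in the opposite direction, back to the starting pitch.
Stepwise on both sides but reversing to return to the same chord tone — a neighbor tone. (Had it continued onward in the same direction it would be a passing tone instead.)

Neighbor tone.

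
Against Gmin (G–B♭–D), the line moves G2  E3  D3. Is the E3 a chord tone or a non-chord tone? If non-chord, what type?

The harmony at that moment is G minor triad (G, B♭, D); E3 is not a chord tone.
It is approached by leap up from G2 and left by step down to D3.
Leap in, step out — an appoggiatura.

Non-chord tone — an appoggiatura.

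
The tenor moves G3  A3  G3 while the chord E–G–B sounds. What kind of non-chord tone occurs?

A3 is a neighbor tone.

The harmony at that moment is E minor triad (E, G, B); A3 is not a chord tone.
It is approached by step up from G3 and left by step down to G3.
Step away and step back to the same note — a neighbor tone (upper neighbor).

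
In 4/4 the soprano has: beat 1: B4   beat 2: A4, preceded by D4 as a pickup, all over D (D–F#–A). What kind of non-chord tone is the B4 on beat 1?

The harmony at that moment is D major triad (D, F#, A); B4 is not a chord tone.
It is approached by leap up from D4 and left by step down to A4.
Leap in, step out, metrically accented — an appoggiatura.

Appoggiatura.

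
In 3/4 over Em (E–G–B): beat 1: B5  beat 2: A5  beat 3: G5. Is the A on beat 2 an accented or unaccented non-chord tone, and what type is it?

The harmony at that moment is E minor triad (E, G, B); A5 is not a chord tone.
It is approached by step down from B5 and left by step down to G5.
Step in, step out in the same direction — a passing tone.
It falls on a weak beat, so it is unaccented.

Unaccented passing tone.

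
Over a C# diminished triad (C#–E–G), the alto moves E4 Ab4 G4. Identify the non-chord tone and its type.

The harmony at that moment is C# diminished triad (C#, E, G); Ab4 is not a chord tone.
It is approached by leap up from E4 and left by step down to G4.
Leap in, step out — an appoggiatura.

Ab4 is an appoggiatura.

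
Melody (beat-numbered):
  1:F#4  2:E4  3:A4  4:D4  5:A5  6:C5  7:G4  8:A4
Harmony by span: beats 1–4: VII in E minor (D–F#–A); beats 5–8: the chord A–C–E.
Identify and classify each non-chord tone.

The harmony at that moment is D major triad (D, F#, A); E4 is not a chord tone.
It is approached by step down from F#4 and left by leap up to A4.
Step in, leap out — an escape tone.
The harmony at that moment is A minor triad (A, C, E); G4 is not a chord tone.
It is approached by leap down from C5 and left by step up to A4.
Leap in, step out — an appoggiatura.

E4 (beat 2) — escape tone; G4 (beat 7) — appoggiatura.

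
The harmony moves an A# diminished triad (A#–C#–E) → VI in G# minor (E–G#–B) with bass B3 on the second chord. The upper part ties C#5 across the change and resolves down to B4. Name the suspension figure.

At the second chord the bass is B3. The suspended C#5 lies a ninth above the bass; after resolving down by step to B4, the interval above the bass becomes an octave.
Suspension figures are named by those two intervals: 9–8.

9–8 suspension.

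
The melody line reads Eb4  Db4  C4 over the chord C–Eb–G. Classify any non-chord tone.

Db4 is a passing tone.

The harmony at that moment is C minor triad (C, Eb, G); Db4 is not a chord tone.
It is approached by step down from Eb4 and left by step down to C4.
Step in, step out in the same direction — a passing tone.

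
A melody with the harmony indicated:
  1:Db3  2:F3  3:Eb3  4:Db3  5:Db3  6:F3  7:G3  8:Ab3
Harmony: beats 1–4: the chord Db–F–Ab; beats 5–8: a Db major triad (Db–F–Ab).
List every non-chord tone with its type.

The harmony at that moment is Db major triad (Db, F, Ab); Eb3 is not a chord tone.
It is approached by step down from F3 and left by step down to Db3.
Step in, step out in the same direction — a passing tone.
The harmony at that moment is Db major triad (Db, F, Ab); G3 is not a chord tone.
It is approached by step up from F3 and left by step up to Ab3.
Step in, step out in the same direction — a passing tone.

Eb3 (beat 3) — passing tone; G3 (beat 7) — passing tone.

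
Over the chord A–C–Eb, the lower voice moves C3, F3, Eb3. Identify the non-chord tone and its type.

The harmony at that moment is A diminished triad (A, C, Eb); F3 is not a chord tone.
It is approached by leap up from C3 and left by step down to Eb3.
Leap in, step out — an appoggiatura.

F3 is an appoggiatura.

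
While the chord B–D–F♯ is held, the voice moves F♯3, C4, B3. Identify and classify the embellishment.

C4 is an appoggiatura.

The harmony at that moment is B minor triad (B, D, F♯); C4 is not a chord tone.
It is approached by leap up from F♯3 and left by step down to B3.
Leap in, step out — an appoggiatura.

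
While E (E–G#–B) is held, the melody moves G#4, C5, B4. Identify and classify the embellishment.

C5 is an appoggiatura.

The harmony at that moment is E major triad (E, G#, B); C5 is not a chord tone.
It is approached by leap up from G#4 and left by step down to B4.
Leap in, step out — an appoggiatura.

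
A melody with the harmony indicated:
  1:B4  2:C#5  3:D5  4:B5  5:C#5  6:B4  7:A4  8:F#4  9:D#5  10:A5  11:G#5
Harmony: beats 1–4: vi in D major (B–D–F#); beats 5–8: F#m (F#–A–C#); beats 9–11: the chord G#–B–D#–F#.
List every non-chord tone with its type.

The harmony at that moment is B minor triad (B, D, F#); C#5 is not a chord tone.
It is approached by step up from B4 and left by step up to D5.
Step in, step out in the same direction — a passing tone.
The harmony at that moment is F# minor triad (F#, A, C#); B4 is not a chord tone.
It is approached by step down from C#5 and left by step down to A4.
Step in, step out in the same direction — a passing tone.
The harmony at that moment is G# minor seventh chord (G#, B, D#, F#); A5 is not a chord tone.
It is approached by leap up from D#5 and left by step down to G#5.
Leap in, step out — an appoggiatura.

C#5 (beat 2) — passing tone; B4 (beat 6) — passing tone; A5 (beat 10) — appoggiatura.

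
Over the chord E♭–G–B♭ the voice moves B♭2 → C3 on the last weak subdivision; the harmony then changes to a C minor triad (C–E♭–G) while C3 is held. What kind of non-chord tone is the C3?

C3 is an anticipation.

The harmony at that moment is E♭ major triad (E♭, G, B♭); C3 is not a chord tone.
It is approached by step up from B♭2 and then sustained as the same pitch into the next harmony.
Arriving early and becoming a chord tone when the harmony changes — an anticipation.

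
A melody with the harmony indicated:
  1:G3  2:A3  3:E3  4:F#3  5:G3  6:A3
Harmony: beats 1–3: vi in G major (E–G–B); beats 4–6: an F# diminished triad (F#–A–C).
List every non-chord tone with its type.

The harmony at that moment is E minor triad (E, G, B); A3 is not a chord tone.
It is approached by step up from G3 and left by leap down to E3.
Step in, leap out — an escape tone.
The harmony at that moment is F# diminished triad (F#, A, C); G3 is not a chord tone.
It is approached by step up from F#3 and left by step up to A3.
Step in, step out in the same direction — a passing tone.

A3 (beat 2) — escape tone; G3 (beat 5) — passing tone.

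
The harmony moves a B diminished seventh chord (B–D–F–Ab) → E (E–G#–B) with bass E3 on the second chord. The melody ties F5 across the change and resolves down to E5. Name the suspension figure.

9–8 suspension.

At the second chord the bass is E3. The suspended F5 lies a ninth above the bass; after resolving down by step to E5, the interval above the bass becomes an octave.
Suspension figures are named by those two intervals: 9–8.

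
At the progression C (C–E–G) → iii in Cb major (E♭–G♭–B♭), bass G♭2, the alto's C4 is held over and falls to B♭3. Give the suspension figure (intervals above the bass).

At the second chord the bass is G♭2. The suspended C4 lies a fourth above the bass; after resolving down by step to B♭3, the interval above the bass becomes a third.
Suspension figures are named by those two intervals: 4–3.

4–3 suspension.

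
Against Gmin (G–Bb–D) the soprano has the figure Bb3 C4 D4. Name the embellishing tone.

C4 is a passing tone.

The harmony at that moment is G minor triad (G, Bb, D); C4 is not a chord tone.
It is approached by step up from Bb3 and left by step up to D4.
Step in, step out in the same direction — a passing tone.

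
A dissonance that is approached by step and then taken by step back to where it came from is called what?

Neighbor tone.

Approach: by step. Departure: by step in the opposite direction, back to the starting pitch.
Stepwise on both sides but reversing to return to the same chord tone — a neighbor tone. (Had it continued onward in the same direction it would be a passing tone instead.)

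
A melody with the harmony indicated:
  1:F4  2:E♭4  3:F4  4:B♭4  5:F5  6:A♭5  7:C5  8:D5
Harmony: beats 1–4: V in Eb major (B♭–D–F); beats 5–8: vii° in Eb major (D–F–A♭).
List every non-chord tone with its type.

E♭4 (beat 2) — neighbor tone; C5 (beat 7) — appoggiatura.

The harmony at that moment is B♭ major triad (B♭, D, F); E♭4 is not a chord tone.
It is approached by step down from F4 and left by step up to F4.
Step away and step back to the same note — a neighbor tone (lower neighbor).
The harmony at that moment is D diminished triad (D, F, A♭); C5 is not a chord tone.
It is approached by leap down from A♭5 and left by step up to D5.
Leap in, step out — an appoggiatura.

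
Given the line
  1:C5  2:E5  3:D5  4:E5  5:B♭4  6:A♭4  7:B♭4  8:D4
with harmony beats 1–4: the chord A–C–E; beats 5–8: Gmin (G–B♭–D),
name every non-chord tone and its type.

The harmony at that moment is A minor triad (A, C, E); D5 is not a chord tone.
It is approached by step down from E5 and left by step up to E5.
Step away and step back to the same note — a neighbor tone (lower neighbor).
The harmony at that moment is G minor triad (G, B♭, D); A♭4 is not a chord tone.
It is approached by step down from B♭4 and left by step up to B♭4.
Step away and step back to the same note — a neighbor tone (lower neighbor).

D5 (beat 3) — neighbor tone; A♭4 (beat 6) — neighbor tone.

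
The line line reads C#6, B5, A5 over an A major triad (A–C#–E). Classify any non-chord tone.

The harmony at that moment is A major triad (A, C#, E); B5 is not a chord tone.
It is approached by step down from C#6 and left by step down to A5.
Step in, step out in the same direction — a passing tone.

B5 is a passing tone.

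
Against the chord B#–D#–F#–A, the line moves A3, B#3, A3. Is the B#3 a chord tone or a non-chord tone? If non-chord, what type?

B# diminished seventh chord contains B#, D#, F#, A; B# is the root, so it is a chord tone.

Chord tone (the root of B# diminished seventh chord).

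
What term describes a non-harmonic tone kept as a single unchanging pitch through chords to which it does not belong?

Pedal tone.

Approach: none. Departure: none — a single pitch is sustained while the chords change around it, passing through harmonies that do not contain it.
No melodic motion at all; the dissonance is created entirely by the moving harmonies against the stationary note — a pedal tone (pedal point).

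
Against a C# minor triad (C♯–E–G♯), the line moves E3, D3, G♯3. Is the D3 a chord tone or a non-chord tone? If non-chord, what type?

The harmony at that moment is C♯ minor triad (C♯, E, G♯); D3 is not a chord tone.
It is approached by step down from E3 and left by leap up to G♯3.
Step in, leap out — an escape tone.

Non-chord tone — an escape tone.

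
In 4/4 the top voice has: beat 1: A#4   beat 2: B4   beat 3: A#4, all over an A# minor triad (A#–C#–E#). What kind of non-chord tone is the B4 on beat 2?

Upper neighbor tone.

The harmony at that moment is A# minor triad (A#, C#, E#); B4 is not a chord tone.
It is approached by step up from A#4 and left by step down to A#4.
Step away and step back to the same note — a neighbor tone (upper neighbor).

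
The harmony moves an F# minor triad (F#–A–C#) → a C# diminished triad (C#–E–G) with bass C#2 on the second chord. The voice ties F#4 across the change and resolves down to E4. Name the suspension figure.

At the second chord the bass is C#2. The suspended F#4 lies a fourth above the bass; after resolving down by step to E4, the interval above the bass becomes a third.
Suspension figures are named by those two intervals: 4–3.

4–3 suspension.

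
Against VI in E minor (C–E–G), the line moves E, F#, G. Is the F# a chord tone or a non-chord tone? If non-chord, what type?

Non-chord tone — a passing tone.

The harmony at that moment is C major triad (C, E, G); F# is not a chord tone.
It is approached by step up from E and left by step up to G.
Step in, step out in the same direction — a passing tone.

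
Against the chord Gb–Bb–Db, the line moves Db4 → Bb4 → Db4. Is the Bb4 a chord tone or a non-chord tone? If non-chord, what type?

Gb major triad contains Gb, Bb, Db; Bb is the third, so it is a chord tone.

Chord tone (the third of Gb major triad).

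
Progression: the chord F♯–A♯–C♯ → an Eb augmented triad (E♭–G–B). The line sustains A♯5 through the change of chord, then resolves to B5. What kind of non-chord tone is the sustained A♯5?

The harmony at that moment is E♭ augmented triad (E♭, G, B); A♯5 is not a chord tone.
It is held over (the same pitch as the preceding A♯5) and left by step up to B5.
Held over from the previous chord and resolving up by step — a retardation.

A♯5 is a retardation.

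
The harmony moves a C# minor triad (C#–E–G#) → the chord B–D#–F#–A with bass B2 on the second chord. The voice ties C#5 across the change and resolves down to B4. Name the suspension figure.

9–8 suspension.

At the second chord the bass is B2. The suspended C#5 lies a ninth above the bass; after resolving down by step to B4, the interval above the bass becomes an octave.
Suspension figures are named by those two intervals: 9–8.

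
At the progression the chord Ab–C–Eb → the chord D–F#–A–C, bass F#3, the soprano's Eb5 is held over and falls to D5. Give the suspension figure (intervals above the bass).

7–6 suspension.

At the second chord the bass is F#3. The suspended Eb5 lies a seventh above the bass; after resolving down by step to D5, the interval above the bass becomes a sixth.
Suspension figures are named by those two intervals: 7–6.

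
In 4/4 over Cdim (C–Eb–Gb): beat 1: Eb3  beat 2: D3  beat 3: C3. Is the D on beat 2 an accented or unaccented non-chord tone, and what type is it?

Unaccented passing tone.

The harmony at that moment is C diminished triad (C, Eb, Gb); D3 is not a chord tone.
It is approached by step down from Eb3 and left by step down to C3.
Step in, step out in the same direction — a passing tone.
It falls on a weak beat, so it is unaccented.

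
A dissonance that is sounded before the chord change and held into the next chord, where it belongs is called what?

Anticipation.

Approach: ahead of the chord change (typically by step), so it is dissonant against the current harmony. Departure: none — the same pitch is restated or held and is a chord tone of the new harmony.
Dissonant first, consonant once the harmony catches up: the note simply arrives early — an anticipation. (The reverse timing, consonant first and dissonant after the change, would be a suspension or retardation.)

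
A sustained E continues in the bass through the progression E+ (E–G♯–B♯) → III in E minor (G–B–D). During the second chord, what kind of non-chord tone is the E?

Pedal tone (pedal point).

The harmony at that moment is G major triad (G, B, D); E is not a chord tone.
It is held over (the same pitch as the preceding E) and then sustained as the same pitch into the next harmony.
Sustained through a change of harmony — a pedal tone.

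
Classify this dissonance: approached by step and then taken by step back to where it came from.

Approach: by step. Departure: by step in the opposite direction, back to the starting pitch.
Stepwise on both sides but reversing to return to the same chord tone — a neighbor tone. (Had it continued onward in the same direction it would be a passing tone instead.)

Neighbor tone.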